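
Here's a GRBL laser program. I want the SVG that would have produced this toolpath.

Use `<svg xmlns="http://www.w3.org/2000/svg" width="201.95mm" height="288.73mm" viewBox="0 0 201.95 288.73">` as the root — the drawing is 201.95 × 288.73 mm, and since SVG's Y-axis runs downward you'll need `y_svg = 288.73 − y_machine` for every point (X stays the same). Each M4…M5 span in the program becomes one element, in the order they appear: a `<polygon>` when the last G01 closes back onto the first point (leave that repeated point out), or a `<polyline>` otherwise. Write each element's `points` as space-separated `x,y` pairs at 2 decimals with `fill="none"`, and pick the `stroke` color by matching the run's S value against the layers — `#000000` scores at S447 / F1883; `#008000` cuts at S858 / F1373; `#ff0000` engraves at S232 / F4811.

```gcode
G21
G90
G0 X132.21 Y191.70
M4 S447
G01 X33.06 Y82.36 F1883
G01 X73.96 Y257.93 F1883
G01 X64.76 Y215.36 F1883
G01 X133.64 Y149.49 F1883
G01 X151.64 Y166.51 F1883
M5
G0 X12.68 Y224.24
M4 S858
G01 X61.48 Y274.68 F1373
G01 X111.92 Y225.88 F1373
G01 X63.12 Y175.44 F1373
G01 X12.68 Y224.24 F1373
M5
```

<svg xmlns="http://www.w3.org/2000/svg" width="201.95mm" height="288.73mm" viewBox="0 0 201.95 288.73">
  <polyline points="132.21,97.03 33.06,206.37 73.96,30.80 64.76,73.37 133.64,139.24 151.64,122.22" fill="none" stroke="#000000"/>
  <polygon points="12.68,64.49 61.48,14.05 111.92,62.85 63.12,113.29" fill="none" stroke="#008000"/>
</svg>

Machine Y-up, SVG Y-down with viewBox height 288.73, so y_svg = 288.73 − y_machine; X carries over.

Run 1: power S447 maps to stroke `#000000` (score). The run is open, so emit a `<polyline>` with points (Y-flipped): 132.21,97.03 33.06,206.37 73.96,30.80 64.76,73.37 133.64,139.24 151.64,122.22.

Run 2: S858 ⇒ cut layer `#008000`. The run returns to its start, so emit a `<polygon>` with points (Y-flipped): 12.68,64.49 61.48,14.05 111.92,62.85 63.12,113.29.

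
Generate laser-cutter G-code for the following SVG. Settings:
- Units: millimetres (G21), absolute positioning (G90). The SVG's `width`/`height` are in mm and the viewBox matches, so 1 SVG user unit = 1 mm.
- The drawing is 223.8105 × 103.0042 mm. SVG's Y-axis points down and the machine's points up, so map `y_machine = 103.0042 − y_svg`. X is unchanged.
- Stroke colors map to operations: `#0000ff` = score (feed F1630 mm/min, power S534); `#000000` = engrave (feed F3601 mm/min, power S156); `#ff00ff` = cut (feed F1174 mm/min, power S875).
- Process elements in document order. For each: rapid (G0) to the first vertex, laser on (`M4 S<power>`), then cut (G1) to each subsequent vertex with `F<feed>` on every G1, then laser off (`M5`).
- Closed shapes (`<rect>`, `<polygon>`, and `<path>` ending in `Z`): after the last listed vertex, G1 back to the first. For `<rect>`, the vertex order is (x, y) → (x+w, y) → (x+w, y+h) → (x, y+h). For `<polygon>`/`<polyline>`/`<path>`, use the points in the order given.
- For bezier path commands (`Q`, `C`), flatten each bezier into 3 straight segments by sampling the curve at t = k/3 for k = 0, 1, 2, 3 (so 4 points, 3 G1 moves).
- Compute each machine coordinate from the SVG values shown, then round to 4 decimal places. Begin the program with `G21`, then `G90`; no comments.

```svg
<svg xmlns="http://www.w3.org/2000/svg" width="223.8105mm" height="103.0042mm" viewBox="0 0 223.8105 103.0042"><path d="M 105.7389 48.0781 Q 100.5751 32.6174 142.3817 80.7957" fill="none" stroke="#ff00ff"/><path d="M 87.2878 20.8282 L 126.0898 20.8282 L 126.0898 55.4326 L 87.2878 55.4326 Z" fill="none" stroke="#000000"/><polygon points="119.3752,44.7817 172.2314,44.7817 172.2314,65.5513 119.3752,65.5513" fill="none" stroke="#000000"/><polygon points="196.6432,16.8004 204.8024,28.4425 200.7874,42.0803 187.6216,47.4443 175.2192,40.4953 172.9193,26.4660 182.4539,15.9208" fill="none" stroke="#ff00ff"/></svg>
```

1 u = 1 mm; y_m = 103.0042 − y.

[1] `<path>` quadratic bezier, #ff00ff→cut S875 F1174: (105.7389,54.9261) → (107.5153,58.1622) → (119.7296,47.2564) → (142.3817,22.2085)

[2] `<path>` rectangle, #000000→engrave S156 F3601: (87.2878,82.1760) → (126.0898,82.1760) → (126.0898,47.5716) → (87.2878,47.5716) → (87.2878,82.1760) (closed)

[3] `<polygon>` rectangle, #000000→engrave S156 F3601: (119.3752,58.2225) → (172.2314,58.2225) → (172.2314,37.4529) → (119.3752,37.4529) → (119.3752,58.2225) (closed)

[4] `<polygon>` regular polygon, #ff00ff→cut S875 F1174: (196.6432,86.2038) → (204.8024,74.5617) → (200.7874,60.9239) → (187.6216,55.5599) → (175.2192,62.5089) → (172.9193,76.5382) → (182.4539,87.0834) → (196.6432,86.2038) (closed)

G21
G90
G0 X105.7389 Y54.9261
M4 S875
G1 X107.5153 Y58.1622 F1174
G1 X119.7296 Y47.2564 F1174
G1 X142.3817 Y22.2085 F1174
M5
G0 X87.2878 Y82.1760
M4 S156
G1 X126.0898 Y82.1760 F3601
G1 X126.0898 Y47.5716 F3601
G1 X87.2878 Y47.5716 F3601
G1 X87.2878 Y82.1760 F3601
M5
G0 X119.3752 Y58.2225
M4 S156
G1 X172.2314 Y58.2225 F3601
G1 X172.2314 Y37.4529 F3601
G1 X119.3752 Y37.4529 F3601
G1 X119.3752 Y58.2225 F3601
M5
G0 X196.6432 Y86.2038
M4 S875
G1 X204.8024 Y74.5617 F1174
G1 X200.7874 Y60.9239 F1174
G1 X187.6216 Y55.5599 F1174
G1 X175.2192 Y62.5089 F1174
G1 X172.9193 Y76.5382 F1174
G1 X182.4539 Y87.0834 F1174
G1 X196.6432 Y86.2038 F1174
M5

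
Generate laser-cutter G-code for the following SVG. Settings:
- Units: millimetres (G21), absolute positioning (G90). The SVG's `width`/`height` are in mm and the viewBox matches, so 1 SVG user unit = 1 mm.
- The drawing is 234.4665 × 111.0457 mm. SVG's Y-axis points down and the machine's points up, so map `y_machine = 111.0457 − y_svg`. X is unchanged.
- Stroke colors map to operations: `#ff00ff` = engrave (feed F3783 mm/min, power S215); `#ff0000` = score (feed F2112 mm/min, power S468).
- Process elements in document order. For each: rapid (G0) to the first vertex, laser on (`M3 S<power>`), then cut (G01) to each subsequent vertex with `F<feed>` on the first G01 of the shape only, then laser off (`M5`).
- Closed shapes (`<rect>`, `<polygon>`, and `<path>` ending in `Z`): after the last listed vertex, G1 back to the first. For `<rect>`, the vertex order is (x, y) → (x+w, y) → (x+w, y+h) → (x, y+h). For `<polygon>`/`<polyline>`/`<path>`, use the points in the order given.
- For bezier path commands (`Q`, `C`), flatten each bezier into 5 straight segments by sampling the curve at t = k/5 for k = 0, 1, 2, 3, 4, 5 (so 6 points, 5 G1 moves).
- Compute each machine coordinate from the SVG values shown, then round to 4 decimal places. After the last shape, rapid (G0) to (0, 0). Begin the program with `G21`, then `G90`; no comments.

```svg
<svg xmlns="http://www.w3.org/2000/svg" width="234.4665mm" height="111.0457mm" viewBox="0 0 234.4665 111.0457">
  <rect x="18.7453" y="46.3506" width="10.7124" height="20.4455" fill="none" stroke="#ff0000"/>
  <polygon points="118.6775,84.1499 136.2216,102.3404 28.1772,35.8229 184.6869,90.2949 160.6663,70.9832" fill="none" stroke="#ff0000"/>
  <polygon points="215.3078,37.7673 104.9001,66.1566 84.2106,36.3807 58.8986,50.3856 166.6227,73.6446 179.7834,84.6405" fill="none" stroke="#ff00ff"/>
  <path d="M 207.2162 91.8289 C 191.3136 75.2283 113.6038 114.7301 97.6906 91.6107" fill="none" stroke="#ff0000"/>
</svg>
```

Since the viewBox matches the mm dimensions, user units are millimetres directly. The only transform is the Y-flip y_m = 111.0457 − y_svg.

Shape 1 is a rectangle drawn with `<rect>`. Its stroke #ff0000 means score at S468, F2112. After flipping Y the toolpath is (18.7453,64.6951) → (29.4577,64.6951) → (29.4577,44.2496) → (18.7453,44.2496) → (18.7453,64.6951), returning to the start.

Shape 2 is a closed polygon drawn with `<polygon>`. Its stroke #ff0000 means score at S468, F2112. After flipping Y the toolpath is (118.6775,26.8958) → (136.2216,8.7053) → (28.1772,75.2228) → (184.6869,20.7508) → (160.6663,40.0625) → (118.6775,26.8958), returning to the start.

Shape 3 is a closed polygon drawn with `<polygon>`. Its stroke #ff00ff means engrave at S215, F3783. After flipping Y the toolpath is (215.3078,73.2784) → (104.9001,44.8891) → (84.2106,74.6650) → (58.8986,60.6601) → (166.6227,37.4011) → (179.7834,26.4052) → (215.3078,73.2784), returning to the start.

Shape 4 is a cubic bezier drawn with `<path>`. Its stroke #ff0000 means score at S468, F2112. After flipping Y the toolpath is (207.2162,19.2168) → (191.2466,23.3947) → (166.3763,19.8067) → (138.5382,14.1516) → (113.6653,12.1281) → (97.6906,19.4350).

G21
G90
G0 X18.7453 Y64.6951
M3 S468
G01 X29.4577 Y64.6951 F2112
G01 X29.4577 Y44.2496
G01 X18.7453 Y44.2496
G01 X18.7453 Y64.6951
M5
G0 X118.6775 Y26.8958
M3 S468
G01 X136.2216 Y8.7053 F2112
G01 X28.1772 Y75.2228
G01 X184.6869 Y20.7508
G01 X160.6663 Y40.0625
G01 X118.6775 Y26.8958
M5
G0 X215.3078 Y73.2784
M3 S215
G01 X104.9001 Y44.8891 F3783
G01 X84.2106 Y74.6650
G01 X58.8986 Y60.6601
G01 X166.6227 Y37.4011
G01 X179.7834 Y26.4052
G01 X215.3078 Y73.2784
M5
G0 X207.2162 Y19.2168
M3 S468
G01 X191.2466 Y23.3947 F2112
G01 X166.3763 Y19.8067
G01 X138.5382 Y14.1516
G01 X113.6653 Y12.1281
G01 X97.6906 Y19.4350
M5
G0 X0.0000 Y0.0000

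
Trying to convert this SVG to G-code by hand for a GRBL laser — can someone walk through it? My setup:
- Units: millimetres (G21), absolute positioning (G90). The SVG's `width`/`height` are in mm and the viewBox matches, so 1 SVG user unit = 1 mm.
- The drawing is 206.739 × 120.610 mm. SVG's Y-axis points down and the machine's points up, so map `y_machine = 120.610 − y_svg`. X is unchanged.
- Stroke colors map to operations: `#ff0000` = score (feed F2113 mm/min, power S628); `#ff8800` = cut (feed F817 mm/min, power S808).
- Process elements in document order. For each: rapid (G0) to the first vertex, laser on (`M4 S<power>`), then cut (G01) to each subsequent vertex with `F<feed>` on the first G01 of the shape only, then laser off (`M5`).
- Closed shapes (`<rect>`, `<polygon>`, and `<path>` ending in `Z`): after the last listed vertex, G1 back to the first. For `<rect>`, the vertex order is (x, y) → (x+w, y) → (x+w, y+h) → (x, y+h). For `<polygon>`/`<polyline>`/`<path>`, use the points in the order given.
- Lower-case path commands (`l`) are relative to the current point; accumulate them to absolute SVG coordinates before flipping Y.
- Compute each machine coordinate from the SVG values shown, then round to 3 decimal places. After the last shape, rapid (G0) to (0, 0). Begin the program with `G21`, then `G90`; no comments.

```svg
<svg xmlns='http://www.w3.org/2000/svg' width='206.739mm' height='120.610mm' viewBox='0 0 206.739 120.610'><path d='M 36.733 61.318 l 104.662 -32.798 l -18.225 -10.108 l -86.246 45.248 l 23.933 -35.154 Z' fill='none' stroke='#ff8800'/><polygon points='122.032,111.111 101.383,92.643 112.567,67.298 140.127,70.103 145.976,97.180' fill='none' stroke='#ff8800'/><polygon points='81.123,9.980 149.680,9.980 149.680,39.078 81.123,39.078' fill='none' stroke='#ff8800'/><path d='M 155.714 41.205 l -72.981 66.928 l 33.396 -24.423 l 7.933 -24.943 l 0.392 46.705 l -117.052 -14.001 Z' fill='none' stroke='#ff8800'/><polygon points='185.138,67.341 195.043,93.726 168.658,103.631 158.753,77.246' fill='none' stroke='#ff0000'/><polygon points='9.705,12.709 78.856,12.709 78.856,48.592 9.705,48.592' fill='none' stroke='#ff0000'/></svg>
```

1 u = 1 mm; y_m = 120.610 − y.

[1] `<path>` closed polygon, #ff8800→cut S808 F817: (36.733,59.292) → (141.395,92.090) → (123.170,102.198) → (36.924,56.950) → (60.857,92.104) → (36.733,59.292) (closed)

[2] `<polygon>` regular polygon, #ff8800→cut S808 F817: (122.032,9.499) → (101.383,27.967) → (112.567,53.312) → (140.127,50.507) → (145.976,23.430) → (122.032,9.499) (closed)

[3] `<polygon>` rectangle, #ff8800→cut S808 F817: (81.123,110.630) → (149.680,110.630) → (149.680,81.532) → (81.123,81.532) → (81.123,110.630) (closed)

[4] `<path>` closed polygon, #ff8800→cut S808 F817: (155.714,79.405) → (82.733,12.477) → (116.129,36.900) → (124.062,61.843) → (124.454,15.138) → (7.402,29.139) → (155.714,79.405) (closed)

[5] `<polygon>` regular polygon, #ff0000→score S628 F2113: (185.138,53.269) → (195.043,26.884) → (168.658,16.979) → (158.753,43.364) → (185.138,53.269) (closed)

[6] `<polygon>` rectangle, #ff0000→score S628 F2113: (9.705,107.901) → (78.856,107.901) → (78.856,72.018) → (9.705,72.018) → (9.705,107.901) (closed)

G21
G90
G0 X36.733 Y59.292
M4 S808
G01 X141.395 Y92.090 F817
G01 X123.170 Y102.198
G01 X36.924 Y56.950
G01 X60.857 Y92.104
G01 X36.733 Y59.292
M5
G0 X122.032 Y9.499
M4 S808
G01 X101.383 Y27.967 F817
G01 X112.567 Y53.312
G01 X140.127 Y50.507
G01 X145.976 Y23.430
G01 X122.032 Y9.499
M5
G0 X81.123 Y110.630
M4 S808
G01 X149.680 Y110.630 F817
G01 X149.680 Y81.532
G01 X81.123 Y81.532
G01 X81.123 Y110.630
M5
G0 X155.714 Y79.405
M4 S808
G01 X82.733 Y12.477 F817
G01 X116.129 Y36.900
G01 X124.062 Y61.843
G01 X124.454 Y15.138
G01 X7.402 Y29.139
G01 X155.714 Y79.405
M5
G0 X185.138 Y53.269
M4 S628
G01 X195.043 Y26.884 F2113
G01 X168.658 Y16.979
G01 X158.753 Y43.364
G01 X185.138 Y53.269
M5
G0 X9.705 Y107.901
M4 S628
G01 X78.856 Y107.901 F2113
G01 X78.856 Y72.018
G01 X9.705 Y72.018
G01 X9.705 Y107.901
M5
G0 X0.000 Y0.000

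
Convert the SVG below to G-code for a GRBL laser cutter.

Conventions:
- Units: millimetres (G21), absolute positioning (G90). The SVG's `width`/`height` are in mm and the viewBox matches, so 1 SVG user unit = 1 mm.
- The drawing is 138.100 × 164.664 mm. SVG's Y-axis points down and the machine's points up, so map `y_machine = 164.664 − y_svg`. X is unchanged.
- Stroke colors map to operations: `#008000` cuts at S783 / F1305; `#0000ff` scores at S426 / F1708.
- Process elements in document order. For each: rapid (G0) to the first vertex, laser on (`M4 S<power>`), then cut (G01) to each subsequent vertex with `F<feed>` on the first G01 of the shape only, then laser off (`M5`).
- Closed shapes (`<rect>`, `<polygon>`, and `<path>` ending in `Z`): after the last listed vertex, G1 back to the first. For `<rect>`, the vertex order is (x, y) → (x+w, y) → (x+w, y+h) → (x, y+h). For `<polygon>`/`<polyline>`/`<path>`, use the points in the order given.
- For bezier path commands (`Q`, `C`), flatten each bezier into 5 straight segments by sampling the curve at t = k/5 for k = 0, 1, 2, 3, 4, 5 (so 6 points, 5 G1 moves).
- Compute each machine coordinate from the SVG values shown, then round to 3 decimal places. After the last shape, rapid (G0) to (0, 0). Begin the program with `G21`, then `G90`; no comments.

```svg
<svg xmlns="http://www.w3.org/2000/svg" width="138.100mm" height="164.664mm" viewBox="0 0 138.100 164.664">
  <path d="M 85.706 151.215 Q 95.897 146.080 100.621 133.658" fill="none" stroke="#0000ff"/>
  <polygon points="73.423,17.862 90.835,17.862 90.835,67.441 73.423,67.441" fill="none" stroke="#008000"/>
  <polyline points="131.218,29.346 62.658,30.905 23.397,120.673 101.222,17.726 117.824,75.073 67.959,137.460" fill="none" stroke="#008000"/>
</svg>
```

G21
G90
G0 X85.706 Y13.449
M4 S426
G01 X89.564 Y15.794 F1708
G01 X92.984 Y18.723
G01 X95.967 Y22.234
G01 X98.513 Y26.329
G01 X100.621 Y31.006
M5
G0 X73.423 Y146.802
M4 S783
G01 X90.835 Y146.802 F1305
G01 X90.835 Y97.223
G01 X73.423 Y97.223
G01 X73.423 Y146.802
M5
G0 X131.218 Y135.318
M4 S783
G01 X62.658 Y133.759 F1305
G01 X23.397 Y43.991
G01 X101.222 Y146.938
G01 X117.824 Y89.591
G01 X67.959 Y27.204
M5
G0 X0.000 Y0.000

Since the viewBox matches the mm dimensions, user units are millimetres directly. The only transform is the Y-flip y_m = 164.664 − y_svg.

Shape 1 is a quadratic bezier drawn with `<path>`. Its stroke #0000ff means score at S426, F1708. After flipping Y the toolpath is (85.706,13.449) → (89.564,15.794) → (92.984,18.723) → (95.967,22.234) → (98.513,26.329) → (100.621,31.006).

Shape 2 is a rectangle drawn with `<polygon>`. Its stroke #008000 means cut at S783, F1305. After flipping Y the toolpath is (73.423,146.802) → (90.835,146.802) → (90.835,97.223) → (73.423,97.223) → (73.423,146.802), returning to the start.

Shape 3 is a open polyline drawn with `<polyline>`. Its stroke #008000 means cut at S783, F1305. After flipping Y the toolpath is (131.218,135.318) → (62.658,133.759) → (23.397,43.991) → (101.222,146.938) → (117.824,89.591) → (67.959,27.204).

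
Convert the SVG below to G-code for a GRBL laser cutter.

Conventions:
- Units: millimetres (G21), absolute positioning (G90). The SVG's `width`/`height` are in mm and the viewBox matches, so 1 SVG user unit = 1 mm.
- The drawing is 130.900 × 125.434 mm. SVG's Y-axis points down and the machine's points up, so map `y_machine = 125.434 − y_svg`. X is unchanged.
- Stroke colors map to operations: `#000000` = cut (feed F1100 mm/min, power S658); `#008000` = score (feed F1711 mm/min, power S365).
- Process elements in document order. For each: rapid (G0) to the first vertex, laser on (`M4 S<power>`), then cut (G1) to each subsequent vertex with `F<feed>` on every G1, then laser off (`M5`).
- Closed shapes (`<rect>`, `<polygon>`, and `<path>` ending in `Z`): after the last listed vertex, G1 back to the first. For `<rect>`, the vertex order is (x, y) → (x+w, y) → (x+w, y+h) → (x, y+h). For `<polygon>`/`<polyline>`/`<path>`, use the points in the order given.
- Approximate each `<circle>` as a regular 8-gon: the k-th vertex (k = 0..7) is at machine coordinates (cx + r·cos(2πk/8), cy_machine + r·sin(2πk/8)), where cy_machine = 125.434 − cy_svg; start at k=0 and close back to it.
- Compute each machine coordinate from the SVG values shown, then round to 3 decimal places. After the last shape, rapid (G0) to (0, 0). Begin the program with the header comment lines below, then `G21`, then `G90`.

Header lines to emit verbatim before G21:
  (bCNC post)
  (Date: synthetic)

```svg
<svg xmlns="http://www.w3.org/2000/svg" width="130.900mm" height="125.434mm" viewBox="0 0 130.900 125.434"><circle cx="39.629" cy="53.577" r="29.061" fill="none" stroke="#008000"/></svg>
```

(bCNC post)
(Date: synthetic)
G21
G90
G0 X68.690 Y71.857
M4 S365
G1 X60.178 Y92.406 F1711
G1 X39.629 Y100.918 F1711
G1 X19.080 Y92.406 F1711
G1 X10.568 Y71.857 F1711
G1 X19.080 Y51.308 F1711
G1 X39.629 Y42.796 F1711
G1 X60.178 Y51.308 F1711
G1 X68.690 Y71.857 F1711
M5
G0 X0.000 Y0.000

Since the viewBox matches the mm dimensions, user units are millimetres directly. The only transform is the Y-flip y_m = 125.434 − y_svg.

Shape 1 is a circle drawn with `<circle>`. Its stroke #008000 means score at S365, F1711. After flipping Y the toolpath is (68.690,71.857) → (60.178,92.406) → (39.629,100.918) → (19.080,92.406) → (10.568,71.857) → (19.080,51.308) → (39.629,42.796) → (60.178,51.308) → (68.690,71.857), returning to the start.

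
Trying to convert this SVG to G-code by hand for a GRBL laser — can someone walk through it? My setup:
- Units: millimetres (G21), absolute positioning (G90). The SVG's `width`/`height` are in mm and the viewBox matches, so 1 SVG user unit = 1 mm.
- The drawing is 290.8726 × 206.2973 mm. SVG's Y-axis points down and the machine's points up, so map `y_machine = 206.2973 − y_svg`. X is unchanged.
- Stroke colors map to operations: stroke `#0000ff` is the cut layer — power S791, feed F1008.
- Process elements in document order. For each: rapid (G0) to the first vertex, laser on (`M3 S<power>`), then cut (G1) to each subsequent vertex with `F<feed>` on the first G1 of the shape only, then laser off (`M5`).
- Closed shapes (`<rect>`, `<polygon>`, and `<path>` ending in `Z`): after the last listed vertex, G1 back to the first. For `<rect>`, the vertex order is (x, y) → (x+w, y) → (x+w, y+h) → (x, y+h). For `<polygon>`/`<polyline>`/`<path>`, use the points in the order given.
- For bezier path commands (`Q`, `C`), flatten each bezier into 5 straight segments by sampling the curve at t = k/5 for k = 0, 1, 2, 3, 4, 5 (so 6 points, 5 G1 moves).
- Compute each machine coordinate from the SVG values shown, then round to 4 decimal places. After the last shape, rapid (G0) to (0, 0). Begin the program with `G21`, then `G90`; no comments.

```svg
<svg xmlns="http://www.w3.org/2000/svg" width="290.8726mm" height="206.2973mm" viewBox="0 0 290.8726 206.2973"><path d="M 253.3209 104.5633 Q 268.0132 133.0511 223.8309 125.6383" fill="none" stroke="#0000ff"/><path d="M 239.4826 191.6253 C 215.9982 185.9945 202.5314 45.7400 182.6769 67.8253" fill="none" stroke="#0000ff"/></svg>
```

Since the viewBox matches the mm dimensions, user units are millimetres directly. The only transform is the Y-flip y_m = 206.2973 − y_svg.

Shape 1 is a quadratic bezier drawn with `<path>`. Its stroke #0000ff means cut at S791, F1008. After flipping Y the toolpath is (253.3209,101.7340) → (256.8428,91.7749) → (255.6548,84.6879) → (249.7568,80.4729) → (239.1488,79.1299) → (223.8309,80.6590).

Shape 2 is a cubic bezier drawn with `<path>`. Its stroke #0000ff means cut at S791, F1008. After flipping Y the toolpath is (239.4826,14.6720) → (226.4628,31.8296) → (215.0598,67.0427) → (204.4861,106.0569) → (193.9543,134.6181) → (182.6769,138.4720).

G21
G90
G0 X253.3209 Y101.7340
M3 S791
G1 X256.8428 Y91.7749 F1008
G1 X255.6548 Y84.6879
G1 X249.7568 Y80.4729
G1 X239.1488 Y79.1299
G1 X223.8309 Y80.6590
M5
G0 X239.4826 Y14.6720
M3 S791
G1 X226.4628 Y31.8296 F1008
G1 X215.0598 Y67.0427
G1 X204.4861 Y106.0569
G1 X193.9543 Y134.6181
G1 X182.6769 Y138.4720
M5
G0 X0.0000 Y0.0000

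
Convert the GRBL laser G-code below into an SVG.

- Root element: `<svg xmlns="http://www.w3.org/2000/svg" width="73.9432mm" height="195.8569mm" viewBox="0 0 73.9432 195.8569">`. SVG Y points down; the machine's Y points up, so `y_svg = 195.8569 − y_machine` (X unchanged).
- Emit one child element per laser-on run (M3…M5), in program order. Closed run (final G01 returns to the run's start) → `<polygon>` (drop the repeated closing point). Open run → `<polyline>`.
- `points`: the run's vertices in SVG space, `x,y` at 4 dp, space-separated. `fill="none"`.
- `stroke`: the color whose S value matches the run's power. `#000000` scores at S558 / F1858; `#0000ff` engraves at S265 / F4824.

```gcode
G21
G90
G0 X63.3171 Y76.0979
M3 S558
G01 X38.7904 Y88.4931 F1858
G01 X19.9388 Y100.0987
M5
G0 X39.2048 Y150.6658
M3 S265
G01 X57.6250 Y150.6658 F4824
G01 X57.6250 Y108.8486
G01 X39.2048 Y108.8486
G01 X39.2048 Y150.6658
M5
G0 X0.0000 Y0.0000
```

<svg xmlns="http://www.w3.org/2000/svg" width="73.9432mm" height="195.8569mm" viewBox="0 0 73.9432 195.8569">
  <polyline points="63.3171,119.7590 38.7904,107.3638 19.9388,95.7582" fill="none" stroke="#000000"/>
  <polygon points="39.2048,45.1911 57.6250,45.1911 57.6250,87.0083 39.2048,87.0083" fill="none" stroke="#0000ff"/>
</svg>

Each laser-on run becomes one SVG element. Flip Y back into SVG space with y_svg = 195.8569 − y_machine.

Run 1: the run's S558 means `#000000` (score). The run is open, so emit a `<polyline>` with points (Y-flipped): 63.3171,119.7590 38.7904,107.3638 19.9388,95.7582.

Run 2: the run's S265 means `#0000ff` (engrave). The run returns to its start, so emit a `<polygon>` with points (Y-flipped): 39.2048,45.1911 57.6250,45.1911 57.6250,87.0083 39.2048,87.0083.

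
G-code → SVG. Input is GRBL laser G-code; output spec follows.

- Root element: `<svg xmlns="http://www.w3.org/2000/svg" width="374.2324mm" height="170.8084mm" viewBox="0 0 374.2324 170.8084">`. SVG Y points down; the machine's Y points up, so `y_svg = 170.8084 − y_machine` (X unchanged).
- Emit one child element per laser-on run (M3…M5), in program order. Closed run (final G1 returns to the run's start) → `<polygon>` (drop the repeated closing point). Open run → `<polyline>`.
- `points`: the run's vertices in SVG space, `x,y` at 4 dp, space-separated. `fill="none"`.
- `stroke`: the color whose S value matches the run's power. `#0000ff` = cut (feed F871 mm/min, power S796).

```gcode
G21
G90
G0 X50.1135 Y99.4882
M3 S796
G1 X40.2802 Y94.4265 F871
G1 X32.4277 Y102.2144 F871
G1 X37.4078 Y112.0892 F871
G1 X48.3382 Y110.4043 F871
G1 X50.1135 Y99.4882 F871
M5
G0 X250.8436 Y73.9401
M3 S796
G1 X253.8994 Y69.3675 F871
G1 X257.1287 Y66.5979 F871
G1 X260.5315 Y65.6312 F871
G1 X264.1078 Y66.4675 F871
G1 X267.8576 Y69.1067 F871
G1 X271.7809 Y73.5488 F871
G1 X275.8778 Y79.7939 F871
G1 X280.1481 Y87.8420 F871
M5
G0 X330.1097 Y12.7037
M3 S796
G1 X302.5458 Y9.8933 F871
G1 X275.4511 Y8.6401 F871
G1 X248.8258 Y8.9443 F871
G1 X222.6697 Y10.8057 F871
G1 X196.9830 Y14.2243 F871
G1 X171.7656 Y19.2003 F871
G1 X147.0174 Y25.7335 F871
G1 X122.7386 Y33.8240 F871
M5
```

<svg xmlns="http://www.w3.org/2000/svg" width="374.2324mm" height="170.8084mm" viewBox="0 0 374.2324 170.8084">
  <polygon points="50.1135,71.3202 40.2802,76.3819 32.4277,68.5940 37.4078,58.7192 48.3382,60.4041" fill="none" stroke="#0000ff"/>
  <polyline points="250.8436,96.8683 253.8994,101.4409 257.1287,104.2105 260.5315,105.1772 264.1078,104.3409 267.8576,101.7017 271.7809,97.2596 275.8778,91.0145 280.1481,82.9664" fill="none" stroke="#0000ff"/>
  <polyline points="330.1097,158.1047 302.5458,160.9151 275.4511,162.1683 248.8258,161.8641 222.6697,160.0027 196.9830,156.5841 171.7656,151.6081 147.0174,145.0749 122.7386,136.9844" fill="none" stroke="#0000ff"/>
</svg>

Each laser-on run becomes one SVG element. Flip Y back into SVG space with y_svg = 170.8084 − y_machine. Every run uses S796, so all elements get stroke `#0000ff` (cut).

Run 1: The run returns to its start, so emit a `<polygon>` with points (Y-flipped): 50.1135,71.3202 40.2802,76.3819 32.4277,68.5940 37.4078,58.7192 48.3382,60.4041.

Run 2: The run is open, so emit a `<polyline>` with points (Y-flipped): 250.8436,96.8683 253.8994,101.4409 257.1287,104.2105 260.5315,105.1772 264.1078,104.3409 267.8576,101.7017 271.7809,97.2596 275.8778,91.0145 280.1481,82.9664.

Run 3: The run is open, so emit a `<polyline>` with points (Y-flipped): 330.1097,158.1047 302.5458,160.9151 275.4511,162.1683 248.8258,161.8641 222.6697,160.0027 196.9830,156.5841 171.7656,151.6081 147.0174,145.0749 122.7386,136.9844.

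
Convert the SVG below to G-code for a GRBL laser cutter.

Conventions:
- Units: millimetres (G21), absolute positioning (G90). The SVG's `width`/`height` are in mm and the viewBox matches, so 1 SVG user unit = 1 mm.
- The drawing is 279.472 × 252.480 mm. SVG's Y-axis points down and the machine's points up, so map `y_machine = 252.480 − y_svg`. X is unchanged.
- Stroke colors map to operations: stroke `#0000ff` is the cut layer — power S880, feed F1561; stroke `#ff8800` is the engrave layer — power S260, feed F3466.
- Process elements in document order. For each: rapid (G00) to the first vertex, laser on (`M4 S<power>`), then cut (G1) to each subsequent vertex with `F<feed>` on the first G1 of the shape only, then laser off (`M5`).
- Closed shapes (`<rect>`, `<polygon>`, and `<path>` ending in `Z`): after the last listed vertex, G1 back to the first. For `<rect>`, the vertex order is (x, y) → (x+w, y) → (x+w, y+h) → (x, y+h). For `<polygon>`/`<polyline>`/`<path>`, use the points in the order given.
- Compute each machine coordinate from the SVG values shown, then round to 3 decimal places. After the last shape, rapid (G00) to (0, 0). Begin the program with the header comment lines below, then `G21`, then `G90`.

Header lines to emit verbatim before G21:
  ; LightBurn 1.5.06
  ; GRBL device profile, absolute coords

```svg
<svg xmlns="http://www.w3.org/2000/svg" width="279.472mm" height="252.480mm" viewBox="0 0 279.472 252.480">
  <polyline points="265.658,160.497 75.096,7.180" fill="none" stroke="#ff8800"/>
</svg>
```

viewBox `0 0 279.472 252.480` with mm width/height → 1 unit = 1 mm. Flip: y_m = 252.480 − y_svg.

**Shape 1** — `<polyline>` line segment, stroke `#ff8800` → engrave (S260, F3466). Machine vertices: (265.658,91.983) → (75.096,245.300). Open path.

; LightBurn 1.5.06
; GRBL device profile, absolute coords
G21
G90
G00 X265.658 Y91.983
M4 S260
G1 X75.096 Y245.300 F3466
M5
G00 X0.000 Y0.000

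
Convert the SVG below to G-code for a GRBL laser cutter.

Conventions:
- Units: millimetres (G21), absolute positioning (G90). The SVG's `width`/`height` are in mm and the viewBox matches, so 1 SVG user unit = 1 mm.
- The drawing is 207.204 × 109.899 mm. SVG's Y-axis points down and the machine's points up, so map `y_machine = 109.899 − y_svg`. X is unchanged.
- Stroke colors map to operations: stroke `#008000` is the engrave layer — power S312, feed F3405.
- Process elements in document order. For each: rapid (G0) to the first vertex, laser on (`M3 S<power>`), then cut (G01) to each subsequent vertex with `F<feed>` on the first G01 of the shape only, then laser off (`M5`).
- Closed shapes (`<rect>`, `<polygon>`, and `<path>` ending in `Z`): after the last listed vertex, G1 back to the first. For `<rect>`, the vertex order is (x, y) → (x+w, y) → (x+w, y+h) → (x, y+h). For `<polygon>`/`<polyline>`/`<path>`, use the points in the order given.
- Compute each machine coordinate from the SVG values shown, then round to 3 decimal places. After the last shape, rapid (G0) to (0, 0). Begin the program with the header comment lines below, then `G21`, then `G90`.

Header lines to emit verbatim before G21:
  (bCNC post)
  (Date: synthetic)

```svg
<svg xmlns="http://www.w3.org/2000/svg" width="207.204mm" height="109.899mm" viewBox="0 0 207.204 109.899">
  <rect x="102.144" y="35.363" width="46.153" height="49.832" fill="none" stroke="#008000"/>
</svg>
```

viewBox `0 0 207.204 109.899` with mm width/height → 1 unit = 1 mm. Flip: y_m = 109.899 − y_svg.

**Shape 1** — `<rect>` rectangle, stroke `#008000` → engrave (S312, F3405). Machine vertices: (102.144,74.536) → (148.297,74.536) → (148.297,24.704) → (102.144,24.704) → (102.144,74.536). Closed: final G1 returns to the first vertex.

(bCNC post)
(Date: synthetic)
G21
G90
G0 X102.144 Y74.536
M3 S312
G01 X148.297 Y74.536 F3405
G01 X148.297 Y24.704
G01 X102.144 Y24.704
G01 X102.144 Y74.536
M5
G0 X0.000 Y0.000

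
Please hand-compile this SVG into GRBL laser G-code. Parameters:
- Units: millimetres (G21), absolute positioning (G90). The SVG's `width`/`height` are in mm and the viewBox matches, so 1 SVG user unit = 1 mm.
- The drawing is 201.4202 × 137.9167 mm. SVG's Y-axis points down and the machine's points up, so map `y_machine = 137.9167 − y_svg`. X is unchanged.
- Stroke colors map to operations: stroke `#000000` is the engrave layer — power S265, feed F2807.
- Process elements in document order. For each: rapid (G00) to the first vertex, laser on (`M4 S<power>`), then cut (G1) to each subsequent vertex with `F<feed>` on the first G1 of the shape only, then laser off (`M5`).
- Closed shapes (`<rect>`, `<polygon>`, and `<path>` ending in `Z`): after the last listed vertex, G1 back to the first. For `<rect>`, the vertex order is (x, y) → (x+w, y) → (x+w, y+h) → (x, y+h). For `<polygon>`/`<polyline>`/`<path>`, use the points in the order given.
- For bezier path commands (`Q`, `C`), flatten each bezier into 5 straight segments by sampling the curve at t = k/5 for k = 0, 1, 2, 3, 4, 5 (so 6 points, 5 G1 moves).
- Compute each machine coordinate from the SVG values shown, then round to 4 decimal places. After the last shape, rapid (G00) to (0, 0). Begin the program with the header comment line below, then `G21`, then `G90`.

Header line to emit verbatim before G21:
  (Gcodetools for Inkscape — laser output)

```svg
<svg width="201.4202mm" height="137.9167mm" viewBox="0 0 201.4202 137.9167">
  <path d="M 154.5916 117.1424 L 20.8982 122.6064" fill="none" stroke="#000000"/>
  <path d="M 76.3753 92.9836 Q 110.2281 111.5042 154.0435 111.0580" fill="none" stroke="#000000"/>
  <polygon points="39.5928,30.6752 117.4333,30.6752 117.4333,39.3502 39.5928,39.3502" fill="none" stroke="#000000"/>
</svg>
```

Since the viewBox matches the mm dimensions, user units are millimetres directly. The only transform is the Y-flip y_m = 137.9167 − y_svg.

Shape 1 is a line segment drawn with `<path>`. Its stroke #000000 means engrave at S265, F2807. After flipping Y the toolpath is (154.5916,20.7743) → (20.8982,15.3103).

Shape 2 is a quadratic bezier drawn with `<path>`. Its stroke #000000 means engrave at S265, F2807. After flipping Y the toolpath is (76.3753,44.9331) → (90.3149,38.2835) → (105.0516,33.1513) → (120.5852,29.5364) → (136.9158,27.4389) → (154.0435,26.8587).

Shape 3 is a rectangle drawn with `<polygon>`. Its stroke #000000 means engrave at S265, F2807. After flipping Y the toolpath is (39.5928,107.2415) → (117.4333,107.2415) → (117.4333,98.5665) → (39.5928,98.5665) → (39.5928,107.2415), returning to the start.

(Gcodetools for Inkscape — laser output)
G21
G90
G00 X154.5916 Y20.7743
M4 S265
G1 X20.8982 Y15.3103 F2807
M5
G00 X76.3753 Y44.9331
M4 S265
G1 X90.3149 Y38.2835 F2807
G1 X105.0516 Y33.1513
G1 X120.5852 Y29.5364
G1 X136.9158 Y27.4389
G1 X154.0435 Y26.8587
M5
G00 X39.5928 Y107.2415
M4 S265
G1 X117.4333 Y107.2415 F2807
G1 X117.4333 Y98.5665
G1 X39.5928 Y98.5665
G1 X39.5928 Y107.2415
M5
G00 X0.0000 Y0.0000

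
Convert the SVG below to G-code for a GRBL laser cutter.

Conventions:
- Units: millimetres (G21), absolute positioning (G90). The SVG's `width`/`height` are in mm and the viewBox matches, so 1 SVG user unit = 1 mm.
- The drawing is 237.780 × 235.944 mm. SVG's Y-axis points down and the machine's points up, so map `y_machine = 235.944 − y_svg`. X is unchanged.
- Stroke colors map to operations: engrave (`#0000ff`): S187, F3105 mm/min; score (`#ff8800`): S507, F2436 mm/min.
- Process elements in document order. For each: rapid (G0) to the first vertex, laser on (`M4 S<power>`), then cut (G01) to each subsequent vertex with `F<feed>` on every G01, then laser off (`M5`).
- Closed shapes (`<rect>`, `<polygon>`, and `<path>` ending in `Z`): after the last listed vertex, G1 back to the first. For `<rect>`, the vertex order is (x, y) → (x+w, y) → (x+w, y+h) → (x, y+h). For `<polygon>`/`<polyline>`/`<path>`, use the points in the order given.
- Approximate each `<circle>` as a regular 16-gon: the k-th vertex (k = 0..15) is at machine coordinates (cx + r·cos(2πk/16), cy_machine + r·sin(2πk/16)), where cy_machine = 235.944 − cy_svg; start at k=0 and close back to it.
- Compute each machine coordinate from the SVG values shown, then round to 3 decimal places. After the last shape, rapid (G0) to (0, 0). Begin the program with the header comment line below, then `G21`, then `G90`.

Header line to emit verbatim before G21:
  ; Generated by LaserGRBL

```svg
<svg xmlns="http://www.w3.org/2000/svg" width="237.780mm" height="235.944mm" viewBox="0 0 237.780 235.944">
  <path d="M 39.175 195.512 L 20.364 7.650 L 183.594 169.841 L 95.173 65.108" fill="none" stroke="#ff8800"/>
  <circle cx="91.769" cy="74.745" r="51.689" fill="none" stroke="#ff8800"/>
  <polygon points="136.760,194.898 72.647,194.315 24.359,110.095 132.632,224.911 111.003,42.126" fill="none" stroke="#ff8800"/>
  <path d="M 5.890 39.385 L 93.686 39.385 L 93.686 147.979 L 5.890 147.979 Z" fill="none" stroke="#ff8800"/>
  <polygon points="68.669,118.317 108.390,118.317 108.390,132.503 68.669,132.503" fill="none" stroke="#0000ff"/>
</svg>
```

; Generated by LaserGRBL
G21
G90
G0 X39.175 Y40.432
M4 S507
G01 X20.364 Y228.294 F2436
G01 X183.594 Y66.103 F2436
G01 X95.173 Y170.836 F2436
M5
G0 X143.458 Y161.199
M4 S507
G01 X139.523 Y180.980 F2436
G01 X128.319 Y197.749 F2436
G01 X111.550 Y208.953 F2436
G01 X91.769 Y212.888 F2436
G01 X71.988 Y208.953 F2436
G01 X55.219 Y197.749 F2436
G01 X44.015 Y180.980 F2436
G01 X40.080 Y161.199 F2436
G01 X44.015 Y141.418 F2436
G01 X55.219 Y124.649 F2436
G01 X71.988 Y113.445 F2436
G01 X91.769 Y109.510 F2436
G01 X111.550 Y113.445 F2436
G01 X128.319 Y124.649 F2436
G01 X139.523 Y141.418 F2436
G01 X143.458 Y161.199 F2436
M5
G0 X136.760 Y41.046
M4 S507
G01 X72.647 Y41.629 F2436
G01 X24.359 Y125.849 F2436
G01 X132.632 Y11.033 F2436
G01 X111.003 Y193.818 F2436
G01 X136.760 Y41.046 F2436
M5
G0 X5.890 Y196.559
M4 S507
G01 X93.686 Y196.559 F2436
G01 X93.686 Y87.965 F2436
G01 X5.890 Y87.965 F2436
G01 X5.890 Y196.559 F2436
M5
G0 X68.669 Y117.627
M4 S187
G01 X108.390 Y117.627 F3105
G01 X108.390 Y103.441 F3105
G01 X68.669 Y103.441 F3105
G01 X68.669 Y117.627 F3105
M5
G0 X0.000 Y0.000

viewBox `0 0 237.780 235.944` with mm width/height → 1 unit = 1 mm. Flip: y_m = 235.944 − y_svg.

**Shape 1** — `<path>` open polyline, stroke `#ff8800` → score (S507, F2436). Machine vertices: (39.175,40.432) → (20.364,228.294) → (183.594,66.103) → (95.173,170.836). Open path.

**Shape 2** — `<circle>` circle, stroke `#ff8800` → score (S507, F2436). Machine vertices: (143.458,161.199) → (139.523,180.980) → (128.319,197.749) → (111.550,208.953) → (91.769,212.888) → (71.988,208.953) → (55.219,197.749) → (44.015,180.980) → (40.080,161.199) → (44.015,141.418) → (55.219,124.649) → (71.988,113.445) → (91.769,109.510) → (111.550,113.445) → (128.319,124.649) → (139.523,141.418) → (143.458,161.199). Closed: final G1 returns to the first vertex.

**Shape 3** — `<polygon>` closed polygon, stroke `#ff8800` → score (S507, F2436). Machine vertices: (136.760,41.046) → (72.647,41.629) → (24.359,125.849) → (132.632,11.033) → (111.003,193.818) → (136.760,41.046). Closed: final G1 returns to the first vertex.

**Shape 4** — `<path>` rectangle, stroke `#ff8800` → score (S507, F2436). Machine vertices: (5.890,196.559) → (93.686,196.559) → (93.686,87.965) → (5.890,87.965) → (5.890,196.559). Closed: final G1 returns to the first vertex.

**Shape 5** — `<polygon>` rectangle, stroke `#0000ff` → engrave (S187, F3105). Machine vertices: (68.669,117.627) → (108.390,117.627) → (108.390,103.441) → (68.669,103.441) → (68.669,117.627). Closed: final G1 returns to the first vertex.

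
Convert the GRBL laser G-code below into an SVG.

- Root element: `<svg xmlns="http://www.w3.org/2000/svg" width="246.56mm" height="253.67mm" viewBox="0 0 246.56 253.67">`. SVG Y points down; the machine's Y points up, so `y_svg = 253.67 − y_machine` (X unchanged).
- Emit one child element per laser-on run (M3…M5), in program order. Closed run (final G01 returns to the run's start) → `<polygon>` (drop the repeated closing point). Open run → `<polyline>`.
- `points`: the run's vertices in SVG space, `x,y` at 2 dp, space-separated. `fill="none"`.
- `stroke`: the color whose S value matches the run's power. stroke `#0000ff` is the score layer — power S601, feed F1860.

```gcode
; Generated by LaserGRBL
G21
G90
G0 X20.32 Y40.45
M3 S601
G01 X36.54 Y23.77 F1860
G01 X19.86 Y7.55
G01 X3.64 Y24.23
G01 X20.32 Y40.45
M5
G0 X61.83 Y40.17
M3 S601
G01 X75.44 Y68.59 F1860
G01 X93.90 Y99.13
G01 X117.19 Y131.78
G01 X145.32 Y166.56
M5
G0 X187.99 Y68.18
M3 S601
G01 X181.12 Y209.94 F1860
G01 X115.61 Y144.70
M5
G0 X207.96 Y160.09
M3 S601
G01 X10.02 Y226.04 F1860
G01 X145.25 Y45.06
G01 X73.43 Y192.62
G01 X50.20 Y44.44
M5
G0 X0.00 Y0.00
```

Machine Y-up, SVG Y-down with viewBox height 253.67, so y_svg = 253.67 − y_machine; X carries over. Every run uses S601, so all elements get stroke `#0000ff` (score).

Run 1: The run returns to its start, so emit a `<polygon>` with points (Y-flipped): 20.32,213.22 36.54,229.90 19.86,246.12 3.64,229.44.

Run 2: The run is open, so emit a `<polyline>` with points (Y-flipped): 61.83,213.50 75.44,185.08 93.90,154.54 117.19,121.89 145.32,87.11.

Run 3: The run is open, so emit a `<polyline>` with points (Y-flipped): 187.99,185.49 181.12,43.73 115.61,108.97.

Run 4: The run is open, so emit a `<polyline>` with points (Y-flipped): 207.96,93.58 10.02,27.63 145.25,208.61 73.43,61.05 50.20,209.23.

<svg xmlns="http://www.w3.org/2000/svg" width="246.56mm" height="253.67mm" viewBox="0 0 246.56 253.67">
  <polygon points="20.32,213.22 36.54,229.90 19.86,246.12 3.64,229.44" fill="none" stroke="#0000ff"/>
  <polyline points="61.83,213.50 75.44,185.08 93.90,154.54 117.19,121.89 145.32,87.11" fill="none" stroke="#0000ff"/>
  <polyline points="187.99,185.49 181.12,43.73 115.61,108.97" fill="none" stroke="#0000ff"/>
  <polyline points="207.96,93.58 10.02,27.63 145.25,208.61 73.43,61.05 50.20,209.23" fill="none" stroke="#0000ff"/>
</svg>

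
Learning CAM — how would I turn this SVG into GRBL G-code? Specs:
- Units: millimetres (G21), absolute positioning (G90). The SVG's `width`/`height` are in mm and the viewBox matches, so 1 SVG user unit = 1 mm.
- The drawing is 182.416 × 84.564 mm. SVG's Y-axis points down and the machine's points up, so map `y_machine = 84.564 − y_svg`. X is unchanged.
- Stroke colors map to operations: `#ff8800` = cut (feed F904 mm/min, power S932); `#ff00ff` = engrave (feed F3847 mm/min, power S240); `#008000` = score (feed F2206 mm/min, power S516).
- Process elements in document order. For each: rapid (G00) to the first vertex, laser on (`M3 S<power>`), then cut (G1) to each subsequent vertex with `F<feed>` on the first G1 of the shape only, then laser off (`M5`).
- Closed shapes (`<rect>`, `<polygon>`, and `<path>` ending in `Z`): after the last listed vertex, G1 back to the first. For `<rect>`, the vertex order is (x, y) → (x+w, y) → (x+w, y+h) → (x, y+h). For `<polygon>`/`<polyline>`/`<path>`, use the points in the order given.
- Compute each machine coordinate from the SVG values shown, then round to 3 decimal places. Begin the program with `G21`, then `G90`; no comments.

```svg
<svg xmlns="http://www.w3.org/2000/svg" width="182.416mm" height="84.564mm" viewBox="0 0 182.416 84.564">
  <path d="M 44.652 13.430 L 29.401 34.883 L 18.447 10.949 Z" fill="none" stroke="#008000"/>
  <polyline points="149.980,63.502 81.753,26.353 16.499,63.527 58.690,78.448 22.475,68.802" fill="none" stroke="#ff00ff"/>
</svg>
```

G21
G90
G00 X44.652 Y71.134
M3 S516
G1 X29.401 Y49.681 F2206
G1 X18.447 Y73.615
G1 X44.652 Y71.134
M5
G00 X149.980 Y21.062
M3 S240
G1 X81.753 Y58.211 F3847
G1 X16.499 Y21.037
G1 X58.690 Y6.116
G1 X22.475 Y15.762
M5

viewBox `0 0 182.416 84.564` with mm width/height → 1 unit = 1 mm. Flip: y_m = 84.564 − y_svg.

**Shape 1** — `<path>` regular polygon, stroke `#008000` → score (S516, F2206). Machine vertices: (44.652,71.134) → (29.401,49.681) → (18.447,73.615) → (44.652,71.134). Closed: final G1 returns to the first vertex.

**Shape 2** — `<polyline>` open polyline, stroke `#ff00ff` → engrave (S240, F3847). Machine vertices: (149.980,21.062) → (81.753,58.211) → (16.499,21.037) → (58.690,6.116) → (22.475,15.762). Open path.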